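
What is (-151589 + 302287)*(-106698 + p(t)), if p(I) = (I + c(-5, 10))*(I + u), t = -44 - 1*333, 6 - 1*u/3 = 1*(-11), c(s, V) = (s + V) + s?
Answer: 2441910392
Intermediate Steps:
c(s, V) = V + 2*s (c(s, V) = (V + s) + s = V + 2*s)
u = 51 (u = 18 - 3*(-11) = 18 + 33 = 51)
t = -377 (t = -44 - 333 = -377)
p(I) = I*(51 + I) (p(I) = (I + (10 + 2*(-5)))*(I + 51) = (I + (10 - 10))*(51 + I) = (I + 0)*(51 + I) = I*(51 + I))
(-151589 + 302287)*(-106698 + p(t)) = (-151589 + 302287)*(-106698 - 377*(51 - 377)) = 150698*(-106698 - 377*(-326)) = 150698*(-106698 + 122902) = 150698*16204 = 2441910392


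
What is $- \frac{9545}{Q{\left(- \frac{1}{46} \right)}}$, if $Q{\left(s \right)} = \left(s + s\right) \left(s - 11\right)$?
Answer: $- \frac{10098610}{507} \approx -19918.0$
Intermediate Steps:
$Q{\left(s \right)} = 2 s \left(-11 + s\right)$
$- \frac{9545}{Q{\left(- \frac{1}{46} \right)}} = - \frac{9545}{2 \left(- \frac{1}{46}\right) \left(-11 - \frac{1}{46}\right)} = - \frac{9545}{2 \left(- \frac{1}{46}\right) \left(- \frac{507}{46}\right)} = - \frac{9545}{\frac{507}{1058}} = \left(-9545\right) \frac{1058}{507} = - \frac{10098610}{507}$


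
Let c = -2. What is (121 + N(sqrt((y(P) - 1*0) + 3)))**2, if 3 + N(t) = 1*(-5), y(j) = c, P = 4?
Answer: 12769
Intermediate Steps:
y(j) = -2
N(t) = -8 (N(t) = -3 + 1*(-5) = -3 - 5 = -8)
(121 + N(sqrt((y(P) - 1*0) + 3)))**2 = (121 - 8)**2 = 113**2 = 12769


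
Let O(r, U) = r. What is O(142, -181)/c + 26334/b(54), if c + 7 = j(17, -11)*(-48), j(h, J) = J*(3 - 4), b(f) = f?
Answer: 782279/1605 ≈ 487.40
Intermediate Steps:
j(h, J) = -J (j(h, J) = J*(-1) = -J)
c = -535 (c = -7 - 1*(-11)*(-48) = -7 + 11*(-48) = -7 - 528 = -535)
O(142, -181)/c + 26334/b(54) = 142/(-535) + 26334/54 = 142*(-1/535) + 26334*(1/54) = -142/535 + 1463/3 = 782279/1605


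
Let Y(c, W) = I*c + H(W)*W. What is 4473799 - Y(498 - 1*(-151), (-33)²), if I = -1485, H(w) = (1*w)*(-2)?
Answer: 7809406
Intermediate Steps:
H(w) = -2*w (H(w) = w*(-2) = -2*w)
Y(c, W) = -1485*c - 2*W² (Y(c, W) = -1485*c + (-2*W)*W = -1485*c - 2*W²)
4473799 - Y(498 - 1*(-151), (-33)²) = 4473799 - (-1485*(498 - 1*(-151)) - 2*((-33)²)²) = 4473799 - (-1485*(498 + 151) - 2*1089²) = 4473799 - (-1485*649 - 2*1185921) = 4473799 - (-963765 - 2371842) = 4473799 - 1*(-3335607) = 4473799 + 3335607 = 7809406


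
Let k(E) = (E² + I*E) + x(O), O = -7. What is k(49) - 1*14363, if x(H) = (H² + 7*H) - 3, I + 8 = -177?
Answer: -21030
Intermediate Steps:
I = -185 (I = -8 - 177 = -185)
x(H) = -3 + H² + 7*H
k(E) = -3 + E² - 185*E (k(E) = (E² - 185*E) + (-3 + (-7)² + 7*(-7)) = (E² - 185*E) + (-3 + 49 - 49) = (E² - 185*E) - 3 = -3 + E² - 185*E)
k(49) - 1*14363 = (-3 + 49² - 185*49) - 1*14363 = (-3 + 2401 - 9065) - 14363 = -6667 - 14363 = -21030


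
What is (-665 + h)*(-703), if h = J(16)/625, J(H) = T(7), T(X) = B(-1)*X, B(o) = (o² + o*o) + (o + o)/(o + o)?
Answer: 292169612/625 ≈ 4.6747e+5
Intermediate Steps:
B(o) = 1 + 2*o² (B(o) = (o² + o²) + (2*o)/((2*o)) = 2*o² + (2*o)*(1/(2*o)) = 2*o² + 1 = 1 + 2*o²)
T(X) = 3*X (T(X) = (1 + 2*(-1)²)*X = (1 + 2*1)*X = (1 + 2)*X = 3*X)
J(H) = 21 (J(H) = 3*7 = 21)
h = 21/625 ≈ 0.033600
(-665 + h)*(-703) = (-665 + 21/625)*(-703) = -415604/625*(-703) = 292169612/625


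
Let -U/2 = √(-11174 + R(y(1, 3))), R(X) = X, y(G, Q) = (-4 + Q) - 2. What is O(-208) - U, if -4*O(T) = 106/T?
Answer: 53/416 + 2*I*√11177 ≈ 0.1274 + 211.44*I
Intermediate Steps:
y(G, Q) = -6 + Q
O(T) = -53/(2*T)
U = -2*I*√11177 (U = -2*√(-11174 + (-6 + 3)) = -2*√(-11174 - 3) = -2*I*√11177 ≈ -211.44*I)
O(-208) - U = -53/2/(-208) - (-2)*I*√11177 = -53/2*(-1/208) + 2*I*√11177 = 53/416 + 2*I*√11177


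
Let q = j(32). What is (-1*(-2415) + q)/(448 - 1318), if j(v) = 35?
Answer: -245/87 ≈ -2.8161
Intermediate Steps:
q = 35
(-1*(-2415) + q)/(448 - 1318) = (-1*(-2415) + 35)/(448 - 1318) = (2415 + 35)/(-870) = 2450*(-1/870) = -245/87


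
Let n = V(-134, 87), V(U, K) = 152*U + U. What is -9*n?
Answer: 184518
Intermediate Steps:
V(U, K) = 153*U
n = -20502 (n = 153*(-134) = -20502)
-9*n = -9*(-20502) = 184518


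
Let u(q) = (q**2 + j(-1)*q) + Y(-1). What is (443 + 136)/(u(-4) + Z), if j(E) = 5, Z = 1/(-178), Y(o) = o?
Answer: -34354/297 ≈ -115.67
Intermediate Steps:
Z = -1/178 ≈ -0.0056180
u(q) = -1 + q**2 + 5*q (u(q) = (q**2 + 5*q) - 1 = -1 + q**2 + 5*q)
(443 + 136)/(u(-4) + Z) = (443 + 136)/((-1 + (-4)**2 + 5*(-4)) - 1/178) = 579/((-1 + 16 - 20) - 1/178) = 579/(-5 - 1/178) = 579/(-891/178) = 579*(-178/891) = -34354/297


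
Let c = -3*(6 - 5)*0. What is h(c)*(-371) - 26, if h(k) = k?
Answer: -26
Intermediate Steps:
c = 0 (c = -3*0 = 0)
h(c)*(-371) - 26 = 0*(-371) - 26 = 0 - 26 = -26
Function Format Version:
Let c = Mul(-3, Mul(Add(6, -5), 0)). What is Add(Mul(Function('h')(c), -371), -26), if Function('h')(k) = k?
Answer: -26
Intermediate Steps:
c = 0 (c = Mul(-3, Mul(1, 0)) = Mul(-3, 0) = 0)
Add(Mul(Function('h')(c), -371), -26) = Add(Mul(0, -371), -26) = Add(0, -26) = -26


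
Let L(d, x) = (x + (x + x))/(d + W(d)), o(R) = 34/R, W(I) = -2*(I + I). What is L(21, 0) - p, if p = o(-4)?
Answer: 17/2 ≈ 8.5000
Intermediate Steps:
W(I) = -4*I
L(d, x) = -x/d (L(d, x) = (x + (x + x))/(d - 4*d) = (x + 2*x)/((-3*d)) = (3*x)*(-1/(3*d)) = -x/d)
p = -17/2 (p = 34/(-4) = 34*(-¼) = -17/2 ≈ -8.5000)
L(21, 0) - p = -1*0/21 - 1*(-17/2) = -1*0*1/21 + 17/2 = 0 + 17/2 = 17/2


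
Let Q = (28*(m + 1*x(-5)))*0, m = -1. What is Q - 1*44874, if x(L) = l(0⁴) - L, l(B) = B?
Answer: -44874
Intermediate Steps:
x(L) = -L (x(L) = 0⁴ - L = 0 - L = -L)
Q = 0 (Q = (28*(-1 + 1*(-1*(-5))))*0 = (28*(-1 + 1*5))*0 = (28*(-1 + 5))*0 = (28*4)*0 = 112*0 = 0)
Q - 1*44874 = 0 - 1*44874 = 0 - 44874 = -44874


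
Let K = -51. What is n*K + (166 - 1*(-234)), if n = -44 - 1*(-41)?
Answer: 553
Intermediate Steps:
n = -3 (n = -44 + 41 = -3)
n*K + (166 - 1*(-234)) = -3*(-51) + (166 - 1*(-234)) = 153 + (166 + 234) = 153 + 400 = 553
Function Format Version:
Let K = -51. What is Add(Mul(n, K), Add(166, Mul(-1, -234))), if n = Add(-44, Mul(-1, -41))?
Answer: 553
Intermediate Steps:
n = -3 (n = Add(-44, 41) = -3)
Add(Mul(n, K), Add(166, Mul(-1, -234))) = Add(Mul(-3, -51), Add(166, Mul(-1, -234))) = Add(153, Add(166, 234)) = Add(153, 400) = 553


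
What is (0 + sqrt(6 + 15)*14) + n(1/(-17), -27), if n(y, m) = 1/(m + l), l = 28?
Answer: 1 + 14*sqrt(21) ≈ 65.156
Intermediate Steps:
n(y, m) = 1/(28 + m) (n(y, m) = 1/(m + 28) = 1/(28 + m))
(0 + sqrt(6 + 15)*14) + n(1/(-17), -27) = (0 + sqrt(6 + 15)*14) + 1/(28 - 27) = (0 + sqrt(21)*14) + 1/1 = (0 + 14*sqrt(21)) + 1 = 14*sqrt(21) + 1 = 1 + 14*sqrt(21)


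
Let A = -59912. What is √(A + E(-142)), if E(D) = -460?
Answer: 6*I*√1677 ≈ 245.71*I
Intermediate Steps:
√(A + E(-142)) = √(-59912 - 460) = √(-60372) = 6*I*√1677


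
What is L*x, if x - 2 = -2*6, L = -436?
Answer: 4360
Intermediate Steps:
x = -10 (x = 2 - 2*6 = 2 - 12 = -10)
L*x = -436*(-10) = 4360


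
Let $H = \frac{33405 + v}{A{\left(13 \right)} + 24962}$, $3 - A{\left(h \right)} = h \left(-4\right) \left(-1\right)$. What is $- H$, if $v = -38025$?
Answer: $\frac{660}{3559} \approx 0.18545$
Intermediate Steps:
$A{\left(h \right)} = 3 - 4 h$ ($A{\left(h \right)} = 3 - h \left(-4\right) \left(-1\right) = 3 - - 4 h \left(-1\right) = 3 - 4 h$)
$H = - \frac{660}{3559}$ ($H = \frac{33405 - 38025}{\left(3 - 52\right) + 24962} = - \frac{4620}{\left(3 - 52\right) + 24962} = - \frac{4620}{-49 + 24962} = - \frac{4620}{24913} = \left(-4620\right) \frac{1}{24913} = - \frac{660}{3559} \approx -0.18545$)
$- H = \left(-1\right) \left(- \frac{660}{3559}\right) = \frac{660}{3559}$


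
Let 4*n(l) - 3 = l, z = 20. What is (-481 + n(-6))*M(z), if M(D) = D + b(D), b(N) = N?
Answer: -19270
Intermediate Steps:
n(l) = ¾ + l/4
M(D) = 2*D (M(D) = D + D = 2*D)
(-481 + n(-6))*M(z) = (-481 + (¾ + (¼)*(-6)))*(2*20) = (-481 + (¾ - 3/2))*40 = (-481 - ¾)*40 = -1927/4*40 = -19270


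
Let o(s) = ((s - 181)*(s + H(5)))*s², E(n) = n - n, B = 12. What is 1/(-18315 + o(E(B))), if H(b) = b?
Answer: -1/18315 ≈ -5.4600e-5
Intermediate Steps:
E(n) = 0
o(s) = s²*(-181 + s)*(5 + s) (o(s) = ((s - 181)*(s + 5))*s² = ((-181 + s)*(5 + s))*s² = s²*(-181 + s)*(5 + s))
1/(-18315 + o(E(B))) = 1/(-18315 + 0²*(-905 + 0² - 176*0)) = 1/(-18315 + 0*(-905 + 0 + 0)) = 1/(-18315 + 0*(-905)) = 1/(-18315 + 0) = 1/(-18315) = -1/18315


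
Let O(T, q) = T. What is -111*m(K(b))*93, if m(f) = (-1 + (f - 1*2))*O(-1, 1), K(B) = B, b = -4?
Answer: -72261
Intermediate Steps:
m(f) = 3 - f (m(f) = (-1 + (f - 1*2))*(-1) = (-1 + (f - 2))*(-1) = (-1 + (-2 + f))*(-1) = (-3 + f)*(-1) = 3 - f)
-111*m(K(b))*93 = -111*(3 - 1*(-4))*93 = -111*(3 + 4)*93 = -111*7*93 = -777*93 = -72261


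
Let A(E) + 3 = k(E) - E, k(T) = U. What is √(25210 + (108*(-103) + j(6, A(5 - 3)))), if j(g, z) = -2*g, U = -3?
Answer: √14074 ≈ 118.63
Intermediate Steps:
k(T) = -3
A(E) = -6 - E (A(E) = -3 + (-3 - E) = -6 - E)
√(25210 + (108*(-103) + j(6, A(5 - 3)))) = √(25210 + (108*(-103) - 2*6)) = √(25210 + (-11124 - 12)) = √(25210 - 11136) = √14074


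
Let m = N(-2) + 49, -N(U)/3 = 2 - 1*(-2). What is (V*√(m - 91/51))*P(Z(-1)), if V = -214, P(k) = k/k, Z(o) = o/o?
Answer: -428*√22899/51 ≈ -1269.9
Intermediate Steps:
N(U) = -12 (N(U) = -3*(2 - 1*(-2)) = -3*(2 + 2) = -3*4 = -12)
Z(o) = 1
P(k) = 1
m = 37 (m = -12 + 49 = 37)
(V*√(m - 91/51))*P(Z(-1)) = -214*√(37 - 91/51)*1 = -428*√22899/51*1 = -428*√22899/51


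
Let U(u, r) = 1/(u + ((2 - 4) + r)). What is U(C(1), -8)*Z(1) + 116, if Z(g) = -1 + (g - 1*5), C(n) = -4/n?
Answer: 1629/14 ≈ 116.36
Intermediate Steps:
U(u, r) = 1/(-2 + r + u) (U(u, r) = 1/(u + (-2 + r)) = 1/(-2 + r + u))
Z(g) = -6 + g (Z(g) = -1 + (g - 5) = -1 + (-5 + g) = -6 + g)
U(C(1), -8)*Z(1) + 116 = (-6 + 1)/(-2 - 8 - 4/1) + 116 = -5/(-2 - 8 - 4*1) + 116 = -5/(-2 - 8 - 4) + 116 = -5/(-14) + 116 = -1/14*(-5) + 116 = 5/14 + 116 = 1629/14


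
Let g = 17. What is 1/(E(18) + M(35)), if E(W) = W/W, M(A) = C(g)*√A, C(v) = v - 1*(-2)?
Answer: -1/12634 + 19*√35/12634 ≈ 0.0088179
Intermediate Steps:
C(v) = 2 + v (C(v) = v + 2 = 2 + v)
M(A) = 19*√A (M(A) = (2 + 17)*√A = 19*√A)
E(W) = 1
1/(E(18) + M(35)) = 1/(1 + 19*√35)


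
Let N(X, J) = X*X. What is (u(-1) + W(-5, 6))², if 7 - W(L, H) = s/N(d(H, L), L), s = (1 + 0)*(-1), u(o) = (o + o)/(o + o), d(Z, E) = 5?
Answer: 40401/625 ≈ 64.642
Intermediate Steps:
u(o) = 1 (u(o) = (2*o)/((2*o)) = (2*o)*(1/(2*o)) = 1)
N(X, J) = X²
s = -1 (s = 1*(-1) = -1)
W(L, H) = 176/25 (W(L, H) = 7 - (-1)/(5²) = 7 - (-1)/25 = 7 - 1*(-1/25) = 7 + 1/25 = 176/25)
(u(-1) + W(-5, 6))² = (1 + 176/25)² = (201/25)² = 40401/625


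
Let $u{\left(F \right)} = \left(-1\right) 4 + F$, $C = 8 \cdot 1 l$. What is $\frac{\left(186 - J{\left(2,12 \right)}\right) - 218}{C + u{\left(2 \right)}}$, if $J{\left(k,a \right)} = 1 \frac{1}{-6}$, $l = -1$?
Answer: $\frac{191}{60} \approx 3.1833$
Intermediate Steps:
$J{\left(k,a \right)} = - \frac{1}{6}$ ($J{\left(k,a \right)} = 1 \left(- \frac{1}{6}\right) = - \frac{1}{6}$)
$C = -8$ ($C = 8 \cdot 1 \left(-1\right) = 8 \left(-1\right) = -8$)
$u{\left(F \right)} = -4 + F$
$\frac{\left(186 - J{\left(2,12 \right)}\right) - 218}{C + u{\left(2 \right)}} = \frac{\left(186 - - \frac{1}{6}\right) - 218}{-8 + \left(-4 + 2\right)} = \frac{\left(186 + \frac{1}{6}\right) - 218}{-8 - 2} = \frac{\frac{1117}{6} - 218}{-10} = \left(- \frac{191}{6}\right) \left(- \frac{1}{10}\right) = \frac{191}{60}$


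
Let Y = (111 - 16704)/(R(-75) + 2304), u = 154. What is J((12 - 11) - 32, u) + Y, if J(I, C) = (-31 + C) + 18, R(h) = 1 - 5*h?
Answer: 361287/2680 ≈ 134.81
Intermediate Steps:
Y = -16593/2680 (Y = (111 - 16704)/((1 - 5*(-75)) + 2304) = -16593/((1 + 375) + 2304) = -16593/(376 + 2304) = -16593/2680 ≈ -6.1914)
J(I, C) = -13 + C
J((12 - 11) - 32, u) + Y = (-13 + 154) - 16593/2680 = 141 - 16593/2680 = 361287/2680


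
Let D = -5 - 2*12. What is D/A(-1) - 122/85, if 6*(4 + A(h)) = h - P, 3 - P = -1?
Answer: 388/85 ≈ 4.5647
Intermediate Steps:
P = 4 (P = 3 - 1*(-1) = 3 + 1 = 4)
D = -29 (D = -5 - 24 = -29)
A(h) = -14/3 + h/6 (A(h) = -4 + (h - 1*4)/6 = -4 + (h - 4)/6 = -4 + (-4 + h)/6 = -4 + (-⅔ + h/6) = -14/3 + h/6)
D/A(-1) - 122/85 = -29/(-14/3 + (⅙)*(-1)) - 122/85 = -29/(-14/3 - ⅙) - 122*1/85 = -29/(-29/6) - 122/85 = -29*(-6/29) - 122/85 = 6 - 122/85 = 388/85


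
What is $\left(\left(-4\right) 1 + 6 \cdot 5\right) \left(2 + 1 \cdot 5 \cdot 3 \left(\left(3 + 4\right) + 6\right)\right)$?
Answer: $5122$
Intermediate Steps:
$\left(\left(-4\right) 1 + 6 \cdot 5\right) \left(2 + 1 \cdot 5 \cdot 3 \left(\left(3 + 4\right) + 6\right)\right) = \left(-4 + 30\right) \left(2 + 5 \cdot 3 \left(7 + 6\right)\right) = 26 \left(2 + 15 \cdot 13\right) = 26 \left(2 + 195\right) = 26 \cdot 197 = 5122$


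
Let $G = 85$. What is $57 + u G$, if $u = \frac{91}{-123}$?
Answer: $- \frac{724}{123} \approx -5.8862$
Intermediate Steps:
$u = - \frac{91}{123}$ ($u = 91 \left(- \frac{1}{123}\right) = - \frac{91}{123} \approx -0.73984$)
$57 + u G = 57 - \frac{7735}{123} = - \frac{724}{123}$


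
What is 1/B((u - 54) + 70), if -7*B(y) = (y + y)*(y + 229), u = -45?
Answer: 7/11600 ≈ 0.00060345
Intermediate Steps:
B(y) = -2*y*(229 + y)/7 (B(y) = -(y + y)*(y + 229)/7 = -2*y*(229 + y)/7)
1/B((u - 54) + 70) = 1/(-2*((-45 - 54) + 70)*(229 + ((-45 - 54) + 70))/7) = 1/(-2*(-99 + 70)*(229 + (-99 + 70))/7) = 1/(-2/7*(-29)*(229 - 29)) = 1/(-2/7*(-29)*200) = 1/(11600/7) = 7/11600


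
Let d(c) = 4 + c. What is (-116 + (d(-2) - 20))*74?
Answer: -9916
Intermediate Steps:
(-116 + (d(-2) - 20))*74 = (-116 + ((4 - 2) - 20))*74 = (-116 + (2 - 20))*74 = (-116 - 18)*74 = -134*74 = -9916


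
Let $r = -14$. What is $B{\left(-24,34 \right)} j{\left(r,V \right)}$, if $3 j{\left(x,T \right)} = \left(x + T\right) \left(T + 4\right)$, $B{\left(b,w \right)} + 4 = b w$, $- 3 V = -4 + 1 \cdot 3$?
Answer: $\frac{437060}{27} \approx 16187.0$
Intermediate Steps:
$V = \frac{1}{3}$ ($V = - \frac{-4 + 1 \cdot 3}{3} = - \frac{-4 + 3}{3} = \left(- \frac{1}{3}\right) \left(-1\right) = \frac{1}{3} \approx 0.33333$)
$B{\left(b,w \right)} = -4 + b w$
$j{\left(x,T \right)} = \frac{\left(4 + T\right) \left(T + x\right)}{3}$ ($j{\left(x,T \right)} = \frac{\left(x + T\right) \left(T + 4\right)}{3} = \frac{\left(T + x\right) \left(4 + T\right)}{3} = \frac{\left(4 + T\right) \left(T + x\right)}{3}$)
$B{\left(-24,34 \right)} j{\left(r,V \right)} = \left(-4 - 816\right) \left(\frac{1}{3 \cdot 9} + \frac{4}{3} \cdot \frac{1}{3} + \frac{4}{3} \left(-14\right) + \frac{1}{3} \cdot \frac{1}{3} \left(-14\right)\right) = \left(-4 - 816\right) \left(\frac{1}{3} \cdot \frac{1}{9} + \frac{4}{9} - \frac{56}{3} - \frac{14}{9}\right) = - 820 \left(\frac{1}{27} + \frac{4}{9} - \frac{56}{3} - \frac{14}{9}\right) = \left(-820\right) \left(- \frac{533}{27}\right) = \frac{437060}{27}$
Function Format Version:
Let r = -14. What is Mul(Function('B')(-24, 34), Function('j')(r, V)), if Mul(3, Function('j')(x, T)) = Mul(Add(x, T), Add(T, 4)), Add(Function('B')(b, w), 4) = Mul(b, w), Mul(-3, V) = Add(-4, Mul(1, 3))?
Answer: Rational(437060, 27) ≈ 16187.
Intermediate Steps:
V = Rational(1, 3) (V = Mul(Rational(-1, 3), Add(-4, Mul(1, 3))) = Mul(Rational(-1, 3), Add(-4, 3)) = Mul(Rational(-1, 3), -1) = Rational(1, 3) ≈ 0.33333)
Function('B')(b, w) = Add(-4, Mul(b, w))
Function('j')(x, T) = Mul(Rational(1, 3), Add(4, T), Add(T, x)) (Function('j')(x, T) = Mul(Rational(1, 3), Mul(Add(x, T), Add(T, 4))) = Mul(Rational(1, 3), Mul(Add(T, x), Add(4, T))) = Mul(Rational(1, 3), Mul(Add(4, T), Add(T, x))) = Mul(Rational(1, 3), Add(4, T), Add(T, x)))
Mul(Function('B')(-24, 34), Function('j')(r, V)) = Mul(Add(-4, Mul(-24, 34)), Add(Mul(Rational(1, 3), Pow(Rational(1, 3), 2)), Mul(Rational(4, 3), Rational(1, 3)), Mul(Rational(4, 3), -14), Mul(Rational(1, 3), Rational(1, 3), -14))) = Mul(Add(-4, -816), Add(Mul(Rational(1, 3), Rational(1, 9)), Rational(4, 9), Rational(-56, 3), Rational(-14, 9))) = Mul(-820, Add(Rational(1, 27), Rational(4, 9), Rational(-56, 3), Rational(-14, 9))) = Mul(-820, Rational(-533, 27)) = Rational(437060, 27)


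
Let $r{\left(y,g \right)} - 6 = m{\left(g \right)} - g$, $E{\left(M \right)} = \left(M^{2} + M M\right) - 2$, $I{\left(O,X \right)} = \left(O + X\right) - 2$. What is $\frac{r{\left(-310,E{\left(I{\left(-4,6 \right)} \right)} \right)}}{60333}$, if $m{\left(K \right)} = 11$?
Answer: $\frac{19}{60333} \approx 0.00031492$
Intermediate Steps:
$I{\left(O,X \right)} = -2 + O + X$
$E{\left(M \right)} = -2 + 2 M^{2}$ ($E{\left(M \right)} = \left(M^{2} + M^{2}\right) - 2 = 2 M^{2} - 2 = -2 + 2 M^{2}$)
$r{\left(y,g \right)} = 17 - g$ ($r{\left(y,g \right)} = 6 - \left(-11 + g\right) = 17 - g$)
$\frac{r{\left(-310,E{\left(I{\left(-4,6 \right)} \right)} \right)}}{60333} = \frac{17 - \left(-2 + 2 \left(-2 - 4 + 6\right)^{2}\right)}{60333} = \left(17 - \left(-2 + 2 \cdot 0^{2}\right)\right) \frac{1}{60333} = \left(17 - \left(-2 + 2 \cdot 0\right)\right) \frac{1}{60333} = \left(17 - \left(-2 + 0\right)\right) \frac{1}{60333} = \left(17 - -2\right) \frac{1}{60333} = \left(17 + 2\right) \frac{1}{60333} = 19 \cdot \frac{1}{60333} = \frac{19}{60333}$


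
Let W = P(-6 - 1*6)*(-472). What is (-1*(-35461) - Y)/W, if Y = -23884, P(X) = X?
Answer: 59345/5664 ≈ 10.478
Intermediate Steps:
W = 5664 (W = (-6 - 1*6)*(-472) = (-6 - 6)*(-472) = -12*(-472) = 5664)
(-1*(-35461) - Y)/W = (-1*(-35461) - 1*(-23884))/5664 = (35461 + 23884)*(1/5664) = 59345*(1/5664) = 59345/5664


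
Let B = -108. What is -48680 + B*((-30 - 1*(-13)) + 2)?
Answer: -47060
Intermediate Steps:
-48680 + B*((-30 - 1*(-13)) + 2) = -48680 - 108*((-30 - 1*(-13)) + 2) = -48680 - 108*((-30 + 13) + 2) = -48680 - 108*(-17 + 2) = -48680 - 108*(-15) = -48680 + 1620 = -47060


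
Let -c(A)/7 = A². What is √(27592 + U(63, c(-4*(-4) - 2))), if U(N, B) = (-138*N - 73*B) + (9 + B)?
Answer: √117691 ≈ 343.06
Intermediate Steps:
c(A) = -7*A²
U(N, B) = 9 - 138*N - 72*B
√(27592 + U(63, c(-4*(-4) - 2))) = √(27592 + (9 - 138*63 - (-504)*(-4*(-4) - 2)²)) = √(27592 + (9 - 8694 - (-504)*(16 - 2)²)) = √(27592 + (9 - 8694 - (-504)*14²)) = √(27592 + (9 - 8694 - (-504)*196)) = √(27592 + (9 - 8694 - 72*(-1372))) = √(27592 + (9 - 8694 + 98784)) = √(27592 + 90099) = √117691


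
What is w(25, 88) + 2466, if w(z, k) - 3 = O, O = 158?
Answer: 2627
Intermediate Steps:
w(z, k) = 161 (w(z, k) = 3 + 158 = 161)
w(25, 88) + 2466 = 161 + 2466 = 2627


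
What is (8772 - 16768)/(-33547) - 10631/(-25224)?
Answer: 558329261/846189528 ≈ 0.65982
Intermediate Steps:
(8772 - 16768)/(-33547) - 10631/(-25224) = -7996*(-1/33547) - 10631*(-1/25224) = 7996/33547 + 10631/25224 = 558329261/846189528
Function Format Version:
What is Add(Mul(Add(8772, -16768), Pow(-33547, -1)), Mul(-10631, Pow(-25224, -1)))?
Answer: Rational(558329261, 846189528) ≈ 0.65982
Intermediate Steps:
Add(Mul(Add(8772, -16768), Pow(-33547, -1)), Mul(-10631, Pow(-25224, -1))) = Add(Mul(-7996, Rational(-1, 33547)), Mul(-10631, Rational(-1, 25224))) = Add(Rational(7996, 33547), Rational(10631, 25224)) = Rational(558329261, 846189528)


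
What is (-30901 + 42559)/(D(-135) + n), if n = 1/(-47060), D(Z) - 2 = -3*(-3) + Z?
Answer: -182875160/1945147 ≈ -94.016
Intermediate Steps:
D(Z) = 11 + Z (D(Z) = 2 + (-3*(-3) + Z) = 2 + (9 + Z) = 11 + Z)
n = -1/47060 ≈ -2.1249e-5
(-30901 + 42559)/(D(-135) + n) = (-30901 + 42559)/((11 - 135) - 1/47060) = 11658/(-124 - 1/47060) = 11658/(-5835441/47060) = 11658*(-47060/5835441) = -182875160/1945147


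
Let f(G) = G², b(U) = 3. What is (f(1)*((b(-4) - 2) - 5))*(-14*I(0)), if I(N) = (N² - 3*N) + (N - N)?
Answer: 0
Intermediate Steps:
I(N) = N² - 3*N (I(N) = (N² - 3*N) + 0 = N² - 3*N)
(f(1)*((b(-4) - 2) - 5))*(-14*I(0)) = (1²*((3 - 2) - 5))*(-14*0*(-3 + 0)) = (1*(1 - 5))*(-14*0*(-3)) = (1*(-4))*(-14*0) = -(-8)*0 = -4*0 = 0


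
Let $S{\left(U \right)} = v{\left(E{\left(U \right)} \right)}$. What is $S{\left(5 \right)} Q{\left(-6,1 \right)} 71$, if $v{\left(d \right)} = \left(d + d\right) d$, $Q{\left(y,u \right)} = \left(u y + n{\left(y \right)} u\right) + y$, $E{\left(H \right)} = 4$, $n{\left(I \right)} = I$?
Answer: $-40896$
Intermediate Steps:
$Q{\left(y,u \right)} = y + 2 u y$ ($Q{\left(y,u \right)} = \left(u y + y u\right) + y = \left(u y + u y\right) + y = 2 u y + y = y + 2 u y$)
$v{\left(d \right)} = 2 d^{2}$ ($v{\left(d \right)} = 2 d d = 2 d^{2}$)
$S{\left(U \right)} = 32$ ($S{\left(U \right)} = 2 \cdot 4^{2} = 2 \cdot 16 = 32$)
$S{\left(5 \right)} Q{\left(-6,1 \right)} 71 = 32 \left(- 6 \left(1 + 2 \cdot 1\right)\right) 71 = 32 \left(- 6 \left(1 + 2\right)\right) 71 = 32 \left(\left(-6\right) 3\right) 71 = 32 \left(-18\right) 71 = \left(-576\right) 71 = -40896$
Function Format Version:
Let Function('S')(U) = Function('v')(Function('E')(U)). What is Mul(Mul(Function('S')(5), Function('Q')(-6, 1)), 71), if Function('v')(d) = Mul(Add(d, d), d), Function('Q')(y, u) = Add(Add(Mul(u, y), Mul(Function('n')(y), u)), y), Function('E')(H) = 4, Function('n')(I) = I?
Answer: -40896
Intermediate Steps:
Function('Q')(y, u) = Add(y, Mul(2, u, y)) (Function('Q')(y, u) = Add(Add(Mul(u, y), Mul(y, u)), y) = Add(Add(Mul(u, y), Mul(u, y)), y) = Add(Mul(2, u, y), y) = Add(y, Mul(2, u, y)))
Function('v')(d) = Mul(2, Pow(d, 2)) (Function('v')(d) = Mul(Mul(2, d), d) = Mul(2, Pow(d, 2)))
Function('S')(U) = 32 (Function('S')(U) = Mul(2, Pow(4, 2)) = Mul(2, 16) = 32)
Mul(Mul(Function('S')(5), Function('Q')(-6, 1)), 71) = Mul(Mul(32, Mul(-6, Add(1, Mul(2, 1)))), 71) = Mul(Mul(32, Mul(-6, Add(1, 2))), 71) = Mul(Mul(32, Mul(-6, 3)), 71) = Mul(Mul(32, -18), 71) = Mul(-576, 71) = -40896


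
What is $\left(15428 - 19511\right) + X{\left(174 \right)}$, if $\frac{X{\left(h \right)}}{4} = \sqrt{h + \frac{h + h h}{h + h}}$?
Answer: $-4083 + 2 \sqrt{1046} \approx -4018.3$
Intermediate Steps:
$X{\left(h \right)} = 4 \sqrt{h + \frac{h + h^{2}}{2 h}}$ ($X{\left(h \right)} = 4 \sqrt{h + \frac{h + h h}{h + h}} = 4 \sqrt{h + \frac{h + h^{2}}{2 h}}$)
$\left(15428 - 19511\right) + X{\left(174 \right)} = \left(15428 - 19511\right) + 2 \sqrt{2 + 6 \cdot 174} = -4083 + 2 \sqrt{2 + 1044} = -4083 + 2 \sqrt{1046}$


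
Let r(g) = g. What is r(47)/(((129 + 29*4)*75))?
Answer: 47/18375 ≈ 0.0025578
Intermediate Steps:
r(47)/(((129 + 29*4)*75)) = 47/(((129 + 29*4)*75)) = 47/(((129 + 116)*75)) = 47/((245*75)) = 47/18375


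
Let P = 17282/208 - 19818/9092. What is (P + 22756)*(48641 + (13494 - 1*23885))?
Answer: 103245587222625/118196 ≈ 8.7351e+8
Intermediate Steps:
P = 19125725/236392 (P = 17282*(1/208) - 19818*1/9092 = 8641/104 - 9909/4546 = 19125725/236392 ≈ 80.907)
(P + 22756)*(48641 + (13494 - 1*23885)) = (19125725/236392 + 22756)*(48641 + (13494 - 1*23885)) = 5398462077*(48641 + (13494 - 23885))/236392 = 5398462077*(48641 - 10391)/236392 = (5398462077/236392)*38250 = 103245587222625/118196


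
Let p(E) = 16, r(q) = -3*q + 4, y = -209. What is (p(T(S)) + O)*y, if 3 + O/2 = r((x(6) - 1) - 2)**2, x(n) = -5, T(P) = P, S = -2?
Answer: -329802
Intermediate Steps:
r(q) = 4 - 3*q
O = 1562 (O = -6 + 2*(4 - 3*((-5 - 1) - 2))**2 = -6 + 2*(4 - 3*(-6 - 2))**2 = -6 + 2*(4 - 3*(-8))**2 = -6 + 2*(4 + 24)**2 = -6 + 2*28**2 = -6 + 2*784 = -6 + 1568 = 1562)
(p(T(S)) + O)*y = (16 + 1562)*(-209) = 1578*(-209) = -329802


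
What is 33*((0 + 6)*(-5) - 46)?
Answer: -2508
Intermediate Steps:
33*((0 + 6)*(-5) - 46) = 33*(6*(-5) - 46) = 33*(-30 - 46) = 33*(-76) = -2508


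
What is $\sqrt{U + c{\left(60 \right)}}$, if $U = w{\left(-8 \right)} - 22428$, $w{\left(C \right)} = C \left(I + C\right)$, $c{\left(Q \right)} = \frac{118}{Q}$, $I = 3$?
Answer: $\frac{i \sqrt{20147430}}{30} \approx 149.62 i$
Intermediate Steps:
$w{\left(C \right)} = C \left(3 + C\right)$
$U = -22388$ ($U = - 8 \left(3 - 8\right) - 22428 = \left(-8\right) \left(-5\right) - 22428 = 40 - 22428 = -22388$)
$\sqrt{U + c{\left(60 \right)}} = \sqrt{-22388 + \frac{118}{60}} = \sqrt{-22388 + 118 \cdot \frac{1}{60}} = \sqrt{-22388 + \frac{59}{30}} = \sqrt{- \frac{671581}{30}} = \frac{i \sqrt{20147430}}{30}$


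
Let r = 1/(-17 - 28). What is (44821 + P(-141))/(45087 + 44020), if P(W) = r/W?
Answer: 284389246/565383915 ≈ 0.50300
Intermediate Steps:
r = -1/45 (r = 1/(-45) = -1/45 ≈ -0.022222)
P(W) = -1/(45*W)
(44821 + P(-141))/(45087 + 44020) = (44821 - 1/45/(-141))/(45087 + 44020) = (44821 - 1/45*(-1/141))/89107 = (44821 + 1/6345)*(1/89107) = (284389246/6345)*(1/89107) = 284389246/565383915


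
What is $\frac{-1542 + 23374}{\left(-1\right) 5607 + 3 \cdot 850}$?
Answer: $- \frac{21832}{3057} \approx -7.1416$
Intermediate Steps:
$\frac{-1542 + 23374}{\left(-1\right) 5607 + 3 \cdot 850} = \frac{21832}{-5607 + 2550} = \frac{21832}{-3057} = 21832 \left(- \frac{1}{3057}\right) = - \frac{21832}{3057}$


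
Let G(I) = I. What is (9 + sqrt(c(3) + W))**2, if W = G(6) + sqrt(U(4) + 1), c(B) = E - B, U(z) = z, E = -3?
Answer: (9 + 5**(1/4))**2 ≈ 110.15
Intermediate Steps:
c(B) = -3 - B
W = 6 + sqrt(5) (W = 6 + sqrt(4 + 1) = 6 + sqrt(5) ≈ 8.2361)
(9 + sqrt(c(3) + W))**2 = (9 + sqrt((-3 - 1*3) + (6 + sqrt(5))))**2 = (9 + sqrt((-3 - 3) + (6 + sqrt(5))))**2 = (9 + sqrt(-6 + (6 + sqrt(5))))**2 = (9 + sqrt(sqrt(5)))**2 = (9 + 5**(1/4))**2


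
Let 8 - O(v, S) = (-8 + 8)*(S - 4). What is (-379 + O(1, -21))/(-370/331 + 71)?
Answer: -122801/23131 ≈ -5.3089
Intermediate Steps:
O(v, S) = 8 (O(v, S) = 8 - (-8 + 8)*(S - 4) = 8 - 0*(-4 + S) = 8 - 1*0 = 8 + 0 = 8)
(-379 + O(1, -21))/(-370/331 + 71) = (-379 + 8)/(-370/331 + 71) = -371/(-370*1/331 + 71) = -371/(-370/331 + 71) = -371/23131/331 = -371*331/23131 = -122801/23131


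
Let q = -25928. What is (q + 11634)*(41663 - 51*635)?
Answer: -132619732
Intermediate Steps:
(q + 11634)*(41663 - 51*635) = (-25928 + 11634)*(41663 - 51*635) = -14294*(41663 - 32385) = -14294*9278 = -132619732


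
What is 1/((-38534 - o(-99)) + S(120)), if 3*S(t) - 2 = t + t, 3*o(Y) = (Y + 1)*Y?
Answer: -3/125062 ≈ -2.3988e-5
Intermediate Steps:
o(Y) = Y*(1 + Y)/3 (o(Y) = ((Y + 1)*Y)/3 = ((1 + Y)*Y)/3 = (Y*(1 + Y))/3 = Y*(1 + Y)/3)
S(t) = ⅔ + 2*t/3 (S(t) = ⅔ + (t + t)/3 = ⅔ + (2*t)/3 = ⅔ + 2*t/3)
1/((-38534 - o(-99)) + S(120)) = 1/((-38534 - (-99)*(1 - 99)/3) + (⅔ + (⅔)*120)) = 1/((-38534 - (-99)*(-98)/3) + (⅔ + 80)) = 1/((-38534 - 1*3234) + 242/3) = 1/((-38534 - 3234) + 242/3) = 1/(-41768 + 242/3) = 1/(-125062/3) = -3/125062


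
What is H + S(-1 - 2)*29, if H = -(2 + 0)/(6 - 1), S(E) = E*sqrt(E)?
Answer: -2/5 - 87*I*sqrt(3) ≈ -0.4 - 150.69*I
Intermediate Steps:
S(E) = E**(3/2)
H = -2/5 ≈ -0.40000
H + S(-1 - 2)*29 = -2/5 + (-1 - 2)**(3/2)*29 = -2/5 + (-3)**(3/2)*29 = -2/5 - 3*I*sqrt(3)*29 = -2/5 - 87*I*sqrt(3)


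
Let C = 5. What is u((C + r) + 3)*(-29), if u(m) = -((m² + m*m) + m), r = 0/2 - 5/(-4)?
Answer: 41847/8 ≈ 5230.9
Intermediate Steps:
r = 5/4 (r = 0*(½) - 5*(-¼) = 0 + 5/4 = 5/4 ≈ 1.2500)
u(m) = -m - 2*m² (u(m) = -((m² + m²) + m) = -(2*m² + m) = -(m + 2*m²) = -m - 2*m²)
u((C + r) + 3)*(-29) = -((5 + 5/4) + 3)*(1 + 2*((5 + 5/4) + 3))*(-29) = -(25/4 + 3)*(1 + 2*(25/4 + 3))*(-29) = -1*37/4*(1 + 2*(37/4))*(-29) = -1*37/4*(1 + 37/2)*(-29) = -1*37/4*39/2*(-29) = -1443/8*(-29) = 41847/8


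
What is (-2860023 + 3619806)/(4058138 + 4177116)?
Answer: 759783/8235254 ≈ 0.092260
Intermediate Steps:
(-2860023 + 3619806)/(4058138 + 4177116) = 759783/8235254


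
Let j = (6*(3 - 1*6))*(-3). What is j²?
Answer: 2916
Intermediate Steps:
j = 54 (j = (6*(3 - 6))*(-3) = (6*(-3))*(-3) = -18*(-3) = 54)
j² = 54² = 2916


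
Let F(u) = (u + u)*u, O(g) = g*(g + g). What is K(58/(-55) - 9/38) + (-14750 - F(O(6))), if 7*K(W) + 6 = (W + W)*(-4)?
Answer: -183733644/7315 ≈ -25117.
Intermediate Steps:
O(g) = 2*g² (O(g) = g*(2*g) = 2*g²)
F(u) = 2*u² (F(u) = (2*u)*u = 2*u²)
K(W) = -6/7 - 8*W/7 (K(W) = -6/7 + ((W + W)*(-4))/7 = -6/7 + ((2*W)*(-4))/7 = -6/7 + (-8*W)/7 = -6/7 - 8*W/7)
K(58/(-55) - 9/38) + (-14750 - F(O(6))) = (-6/7 - 8*(58/(-55) - 9/38)/7) + (-14750 - 2*(2*6²)²) = (-6/7 - 8*(58*(-1/55) - 9*1/38)/7) + (-14750 - 2*(2*36)²) = (-6/7 - 8*(-58/55 - 9/38)/7) + (-14750 - 2*72²) = (-6/7 - 8/7*(-2699/2090)) + (-14750 - 2*5184) = (-6/7 + 10796/7315) + (-14750 - 1*10368) = 4526/7315 + (-14750 - 10368) = 4526/7315 - 25118 = -183733644/7315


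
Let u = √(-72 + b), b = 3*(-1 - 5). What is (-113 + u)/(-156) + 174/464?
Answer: 343/312 - I*√10/52 ≈ 1.0994 - 0.060813*I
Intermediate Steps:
b = -18 (b = 3*(-6) = -18)
u = 3*I*√10 (u = √(-72 - 18) = √(-90) = 3*I*√10 ≈ 9.4868*I)
(-113 + u)/(-156) + 174/464 = (-113 + 3*I*√10)/(-156) + 174/464 = (-113 + 3*I*√10)*(-1/156) + 174*(1/464) = (113/156 - I*√10/52) + 3/8 = 343/312 - I*√10/52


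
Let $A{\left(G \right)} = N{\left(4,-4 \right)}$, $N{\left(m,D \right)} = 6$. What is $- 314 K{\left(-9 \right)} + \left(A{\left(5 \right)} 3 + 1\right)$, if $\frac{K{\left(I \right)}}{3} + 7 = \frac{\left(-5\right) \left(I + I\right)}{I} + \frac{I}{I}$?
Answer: $15091$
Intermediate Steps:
$A{\left(G \right)} = 6$
$K{\left(I \right)} = -48$ ($K{\left(I \right)} = -21 + 3 \left(\frac{\left(-5\right) \left(I + I\right)}{I} + \frac{I}{I}\right) = -21 + 3 \left(\frac{\left(-5\right) 2 I}{I} + 1\right) = -21 + 3 \left(\frac{\left(-10\right) I}{I} + 1\right) = -21 + 3 \left(-10 + 1\right) = -21 + 3 \left(-9\right) = -21 - 27 = -48$)
$- 314 K{\left(-9 \right)} + \left(A{\left(5 \right)} 3 + 1\right) = \left(-314\right) \left(-48\right) + \left(6 \cdot 3 + 1\right) = 15072 + \left(18 + 1\right) = 15072 + 19 = 15091$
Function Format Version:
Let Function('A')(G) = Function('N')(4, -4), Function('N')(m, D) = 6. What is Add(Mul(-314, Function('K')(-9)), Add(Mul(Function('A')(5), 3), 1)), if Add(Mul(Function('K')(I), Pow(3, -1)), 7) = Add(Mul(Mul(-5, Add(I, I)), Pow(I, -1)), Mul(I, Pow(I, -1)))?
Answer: 15091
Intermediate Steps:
Function('A')(G) = 6
Function('K')(I) = -48 (Function('K')(I) = Add(-21, Mul(3, Add(Mul(Mul(-5, Add(I, I)), Pow(I, -1)), Mul(I, Pow(I, -1))))) = Add(-21, Mul(3, Add(Mul(Mul(-5, Mul(2, I)), Pow(I, -1)), 1))) = Add(-21, Mul(3, Add(Mul(Mul(-10, I), Pow(I, -1)), 1))) = Add(-21, Mul(3, Add(-10, 1))) = Add(-21, Mul(3, -9)) = Add(-21, -27) = -48)
Add(Mul(-314, Function('K')(-9)), Add(Mul(Function('A')(5), 3), 1)) = Add(Mul(-314, -48), Add(Mul(6, 3), 1)) = Add(15072, Add(18, 1)) = Add(15072, 19) = 15091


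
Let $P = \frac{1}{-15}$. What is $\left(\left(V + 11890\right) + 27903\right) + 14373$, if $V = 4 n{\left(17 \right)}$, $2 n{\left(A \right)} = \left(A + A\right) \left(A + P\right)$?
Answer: $\frac{829762}{15} \approx 55317.0$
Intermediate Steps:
$P = - \frac{1}{15} \approx -0.066667$
$n{\left(A \right)} = A \left(- \frac{1}{15} + A\right)$ ($n{\left(A \right)} = \frac{\left(A + A\right) \left(A - \frac{1}{15}\right)}{2} = \frac{2 A \left(- \frac{1}{15} + A\right)}{2} = A \left(- \frac{1}{15} + A\right)$)
$V = \frac{17272}{15}$ ($V = 4 \cdot 17 \left(- \frac{1}{15} + 17\right) = 4 \cdot 17 \cdot \frac{254}{15} = 4 \cdot \frac{4318}{15} = \frac{17272}{15} \approx 1151.5$)
$\left(\left(V + 11890\right) + 27903\right) + 14373 = \left(\left(\frac{17272}{15} + 11890\right) + 27903\right) + 14373 = \left(\frac{195622}{15} + 27903\right) + 14373 = \frac{614167}{15} + 14373 = \frac{829762}{15}$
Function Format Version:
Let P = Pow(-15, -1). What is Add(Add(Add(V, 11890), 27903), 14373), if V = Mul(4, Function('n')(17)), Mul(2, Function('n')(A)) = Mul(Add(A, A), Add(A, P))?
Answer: Rational(829762, 15) ≈ 55317.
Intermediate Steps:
P = Rational(-1, 15) ≈ -0.066667
Function('n')(A) = Mul(A, Add(Rational(-1, 15), A)) (Function('n')(A) = Mul(Rational(1, 2), Mul(Add(A, A), Add(A, Rational(-1, 15)))) = Mul(Rational(1, 2), Mul(Mul(2, A), Add(Rational(-1, 15), A))) = Mul(Rational(1, 2), Mul(2, A, Add(Rational(-1, 15), A))) = Mul(A, Add(Rational(-1, 15), A)))
V = Rational(17272, 15) (V = Mul(4, Mul(17, Add(Rational(-1, 15), 17))) = Mul(4, Mul(17, Rational(254, 15))) = Mul(4, Rational(4318, 15)) = Rational(17272, 15) ≈ 1151.5)
Add(Add(Add(V, 11890), 27903), 14373) = Add(Add(Add(Rational(17272, 15), 11890), 27903), 14373) = Add(Add(Rational(195622, 15), 27903), 14373) = Add(Rational(614167, 15), 14373) = Rational(829762, 15)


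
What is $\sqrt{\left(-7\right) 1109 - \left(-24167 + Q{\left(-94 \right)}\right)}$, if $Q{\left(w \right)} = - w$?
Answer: $\sqrt{16310} \approx 127.71$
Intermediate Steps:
$\sqrt{\left(-7\right) 1109 - \left(-24167 + Q{\left(-94 \right)}\right)} = \sqrt{\left(-7\right) 1109 + \left(24167 - \left(-1\right) \left(-94\right)\right)} = \sqrt{-7763 + \left(24167 - 94\right)} = \sqrt{-7763 + 24073} = \sqrt{16310}$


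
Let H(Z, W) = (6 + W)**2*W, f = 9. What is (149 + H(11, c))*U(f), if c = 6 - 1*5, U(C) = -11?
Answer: -2178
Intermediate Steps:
c = 1 (c = 6 - 5 = 1)
H(Z, W) = W*(6 + W)**2
(149 + H(11, c))*U(f) = (149 + 1*(6 + 1)**2)*(-11) = (149 + 1*7**2)*(-11) = (149 + 1*49)*(-11) = (149 + 49)*(-11) = 198*(-11) = -2178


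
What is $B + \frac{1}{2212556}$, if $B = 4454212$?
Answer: $\frac{9855193485873}{2212556} \approx 4.4542 \cdot 10^{6}$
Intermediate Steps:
$B + \frac{1}{2212556} = 4454212 + \frac{1}{2212556} = \frac{9855193485873}{2212556}$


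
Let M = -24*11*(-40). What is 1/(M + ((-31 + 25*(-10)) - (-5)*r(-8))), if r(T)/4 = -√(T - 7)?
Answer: 10279/105663841 + 20*I*√15/105663841 ≈ 9.728e-5 + 7.3308e-7*I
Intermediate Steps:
M = 10560 (M = -264*(-40) = 10560)
r(T) = -4*√(-7 + T) (r(T) = 4*(-√(T - 7)) = 4*(-√(-7 + T)) = -4*√(-7 + T))
1/(M + ((-31 + 25*(-10)) - (-5)*r(-8))) = 1/(10560 + ((-31 + 25*(-10)) - (-5)*(-4*√(-7 - 8)))) = 1/(10560 + ((-31 - 250) - (-5)*(-4*I*√15))) = 1/(10560 + (-281 - (-5)*(-4*I*√15))) = 1/(10560 + (-281 - 20*I*√15)) = 1/(10279 - 20*I*√15)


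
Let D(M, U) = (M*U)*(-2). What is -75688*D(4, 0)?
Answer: 0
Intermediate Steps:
D(M, U) = -2*M*U
-75688*D(4, 0) = -(-151376)*4*0 = -75688*0 = 0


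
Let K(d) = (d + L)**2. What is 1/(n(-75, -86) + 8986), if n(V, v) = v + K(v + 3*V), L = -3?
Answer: 1/107496 ≈ 9.3027e-6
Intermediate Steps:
K(d) = (-3 + d)**2 (K(d) = (d - 3)**2 = (-3 + d)**2)
n(V, v) = v + (-3 + v + 3*V)**2 (n(V, v) = v + (-3 + (v + 3*V))**2 = v + (-3 + v + 3*V)**2)
1/(n(-75, -86) + 8986) = 1/((-86 + (-3 - 86 + 3*(-75))**2) + 8986) = 1/((-86 + (-3 - 86 - 225)**2) + 8986) = 1/((-86 + (-314)**2) + 8986) = 1/((-86 + 98596) + 8986) = 1/(98510 + 8986) = 1/107496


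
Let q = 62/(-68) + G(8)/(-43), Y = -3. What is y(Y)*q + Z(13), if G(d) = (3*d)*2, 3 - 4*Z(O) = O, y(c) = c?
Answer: 2620/731 ≈ 3.5841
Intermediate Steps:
Z(O) = ¾ - O/4
G(d) = 6*d
q = -2965/1462 (q = 62/(-68) + (6*8)/(-43) = 62*(-1/68) + 48*(-1/43) = -31/34 - 48/43 = -2965/1462 ≈ -2.0280)
y(Y)*q + Z(13) = -3*(-2965/1462) + (¾ - ¼*13) = 8895/1462 + (¾ - 13/4) = 8895/1462 - 5/2 = 2620/731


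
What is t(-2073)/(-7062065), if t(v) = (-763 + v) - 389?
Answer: 645/1412413 ≈ 0.00045667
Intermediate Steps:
t(v) = -1152 + v
t(-2073)/(-7062065) = (-1152 - 2073)/(-7062065) = -3225*(-1/7062065) = 645/1412413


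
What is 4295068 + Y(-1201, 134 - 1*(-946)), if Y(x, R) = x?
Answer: 4293867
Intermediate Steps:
4295068 + Y(-1201, 134 - 1*(-946)) = 4295068 - 1201 = 4293867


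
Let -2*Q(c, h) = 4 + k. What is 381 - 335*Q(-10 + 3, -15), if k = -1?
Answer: 1767/2 ≈ 883.50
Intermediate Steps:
Q(c, h) = -3/2 (Q(c, h) = -(4 - 1)/2 = -1/2*3 = -3/2)
381 - 335*Q(-10 + 3, -15) = 381 - 335*(-3/2) = 381 + 1005/2 = 1767/2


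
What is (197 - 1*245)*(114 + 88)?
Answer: -9696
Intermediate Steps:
(197 - 1*245)*(114 + 88) = (197 - 245)*202 = -48*202 = -9696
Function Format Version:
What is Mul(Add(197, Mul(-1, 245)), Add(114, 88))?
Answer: -9696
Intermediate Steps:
Mul(Add(197, Mul(-1, 245)), Add(114, 88)) = Mul(Add(197, -245), 202) = Mul(-48, 202) = -9696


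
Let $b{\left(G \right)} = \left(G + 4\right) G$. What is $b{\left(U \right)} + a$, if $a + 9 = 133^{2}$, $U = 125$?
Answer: $33805$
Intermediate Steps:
$a = 17680$ ($a = -9 + 133^{2} = -9 + 17689 = 17680$)
$b{\left(G \right)} = G \left(4 + G\right)$ ($b{\left(G \right)} = \left(4 + G\right) G = G \left(4 + G\right)$)
$b{\left(U \right)} + a = 125 \left(4 + 125\right) + 17680 = 125 \cdot 129 + 17680 = 16125 + 17680 = 33805$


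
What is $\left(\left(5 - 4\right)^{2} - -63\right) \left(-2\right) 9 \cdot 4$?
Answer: $-4608$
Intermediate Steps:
$\left(\left(5 - 4\right)^{2} - -63\right) \left(-2\right) 9 \cdot 4 = \left(1^{2} + 63\right) \left(\left(-18\right) 4\right) = \left(1 + 63\right) \left(-72\right) = 64 \left(-72\right) = -4608$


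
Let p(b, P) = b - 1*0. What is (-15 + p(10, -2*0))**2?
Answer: 25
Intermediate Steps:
p(b, P) = b (p(b, P) = b + 0 = b)
(-15 + p(10, -2*0))**2 = (-15 + 10)**2 = (-5)**2 = 25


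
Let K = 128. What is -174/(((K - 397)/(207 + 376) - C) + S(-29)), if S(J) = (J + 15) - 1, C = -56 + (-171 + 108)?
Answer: -33814/20121 ≈ -1.6805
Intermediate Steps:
C = -119 (C = -56 - 63 = -119)
S(J) = 14 + J (S(J) = (15 + J) - 1 = 14 + J)
-174/(((K - 397)/(207 + 376) - C) + S(-29)) = -174/(((128 - 397)/(207 + 376) - 1*(-119)) + (14 - 29)) = -174/((-269/583 + 119) - 15) = -174/(69108/583 - 15) = -174/(60363/583) = (583/60363)*(-174) = -33814/20121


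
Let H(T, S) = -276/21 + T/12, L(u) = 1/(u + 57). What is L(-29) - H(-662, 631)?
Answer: 5741/84 ≈ 68.345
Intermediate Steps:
L(u) = 1/(57 + u)
H(T, S) = -92/7 + T/12 (H(T, S) = -276*1/21 + T*(1/12) = -92/7 + T/12)
L(-29) - H(-662, 631) = 1/(57 - 29) - (-92/7 + (1/12)*(-662)) = 1/28 - (-92/7 - 331/6) = 1/28 - 1*(-2869/42) = 1/28 + 2869/42 = 5741/84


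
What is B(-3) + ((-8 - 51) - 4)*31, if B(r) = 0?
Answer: -1953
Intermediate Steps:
B(-3) + ((-8 - 51) - 4)*31 = 0 + ((-8 - 51) - 4)*31 = 0 + (-59 - 4)*31 = 0 - 63*31 = 0 - 1953 = -1953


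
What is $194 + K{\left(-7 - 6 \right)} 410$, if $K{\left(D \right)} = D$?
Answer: $-5136$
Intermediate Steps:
$194 + K{\left(-7 - 6 \right)} 410 = 194 + \left(-7 - 6\right) 410 = 194 - 5330 = -5136$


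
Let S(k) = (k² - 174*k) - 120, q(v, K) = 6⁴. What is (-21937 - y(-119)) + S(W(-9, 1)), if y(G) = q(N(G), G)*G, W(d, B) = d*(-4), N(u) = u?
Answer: 127199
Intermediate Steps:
q(v, K) = 1296
W(d, B) = -4*d
y(G) = 1296*G
S(k) = -120 + k² - 174*k
(-21937 - y(-119)) + S(W(-9, 1)) = (-21937 - 1296*(-119)) + (-120 + (-4*(-9))² - (-696)*(-9)) = (-21937 - 1*(-154224)) + (-120 + 36² - 174*36) = (-21937 + 154224) + (-120 + 1296 - 6264) = 132287 - 5088 = 127199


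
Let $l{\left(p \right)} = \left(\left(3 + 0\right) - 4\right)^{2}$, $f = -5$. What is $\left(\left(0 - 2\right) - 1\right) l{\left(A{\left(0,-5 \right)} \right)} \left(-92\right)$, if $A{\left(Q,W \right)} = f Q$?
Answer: $276$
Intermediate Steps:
$A{\left(Q,W \right)} = - 5 Q$
$l{\left(p \right)} = 1$ ($l{\left(p \right)} = \left(3 - 4\right)^{2} = \left(-1\right)^{2} = 1$)
$\left(\left(0 - 2\right) - 1\right) l{\left(A{\left(0,-5 \right)} \right)} \left(-92\right) = \left(\left(0 - 2\right) - 1\right) 1 \left(-92\right) = \left(-2 - 1\right) 1 \left(-92\right) = \left(-3\right) 1 \left(-92\right) = \left(-3\right) \left(-92\right) = 276$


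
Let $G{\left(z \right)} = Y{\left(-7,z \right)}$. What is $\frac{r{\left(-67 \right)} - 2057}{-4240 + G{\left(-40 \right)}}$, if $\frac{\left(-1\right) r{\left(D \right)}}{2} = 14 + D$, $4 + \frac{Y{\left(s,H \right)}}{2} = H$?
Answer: $\frac{1951}{4328} \approx 0.45079$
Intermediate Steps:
$Y{\left(s,H \right)} = -8 + 2 H$
$G{\left(z \right)} = -8 + 2 z$
$r{\left(D \right)} = -28 - 2 D$ ($r{\left(D \right)} = - 2 \left(14 + D\right) = -28 - 2 D$)
$\frac{r{\left(-67 \right)} - 2057}{-4240 + G{\left(-40 \right)}} = \frac{\left(-28 - -134\right) - 2057}{-4240 + \left(-8 + 2 \left(-40\right)\right)} = \frac{\left(-28 + 134\right) - 2057}{-4240 - 88} = \frac{106 - 2057}{-4240 - 88} = - \frac{1951}{-4328} = \left(-1951\right) \left(- \frac{1}{4328}\right) = \frac{1951}{4328}$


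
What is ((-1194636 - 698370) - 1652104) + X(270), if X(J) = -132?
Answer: -3545242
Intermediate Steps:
((-1194636 - 698370) - 1652104) + X(270) = ((-1194636 - 698370) - 1652104) - 132 = (-1893006 - 1652104) - 132 = -3545110 - 132 = -3545242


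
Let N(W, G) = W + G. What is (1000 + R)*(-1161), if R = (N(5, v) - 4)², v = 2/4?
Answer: -4654449/4 ≈ -1.1636e+6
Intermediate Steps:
v = ½ (v = 2*(¼) = ½ ≈ 0.50000)
N(W, G) = G + W
R = 9/4 (R = ((½ + 5) - 4)² = (11/2 - 4)² = (3/2)² = 9/4 ≈ 2.2500)
(1000 + R)*(-1161) = (1000 + 9/4)*(-1161) = (4009/4)*(-1161) = -4654449/4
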